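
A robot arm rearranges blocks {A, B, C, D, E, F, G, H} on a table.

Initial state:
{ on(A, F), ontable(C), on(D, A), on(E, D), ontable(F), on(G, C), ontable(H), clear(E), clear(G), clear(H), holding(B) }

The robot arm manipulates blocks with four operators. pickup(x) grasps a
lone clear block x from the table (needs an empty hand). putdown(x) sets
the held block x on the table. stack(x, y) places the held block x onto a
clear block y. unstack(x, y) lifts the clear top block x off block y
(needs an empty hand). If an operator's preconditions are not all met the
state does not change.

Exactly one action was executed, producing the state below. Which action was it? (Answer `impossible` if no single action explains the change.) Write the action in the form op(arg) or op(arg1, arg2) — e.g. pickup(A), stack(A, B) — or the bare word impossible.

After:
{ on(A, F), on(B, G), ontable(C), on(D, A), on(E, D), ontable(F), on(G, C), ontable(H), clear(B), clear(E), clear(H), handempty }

stack(B, G)

target: towers=[C/G/B; F/A/D/E; H] holding=-
        putdown(B) → towers=[B; C/G; F/A/D/E; H] holding=-
       stack(B, G) → towers=[C/G/B; F/A/D/E; H] holding=-  ← match
       stack(B, E) → towers=[C/G; F/A/D/E/B; H] holding=-
       stack(B, H) → towers=[C/G; F/A/D/E; H/B] holding=-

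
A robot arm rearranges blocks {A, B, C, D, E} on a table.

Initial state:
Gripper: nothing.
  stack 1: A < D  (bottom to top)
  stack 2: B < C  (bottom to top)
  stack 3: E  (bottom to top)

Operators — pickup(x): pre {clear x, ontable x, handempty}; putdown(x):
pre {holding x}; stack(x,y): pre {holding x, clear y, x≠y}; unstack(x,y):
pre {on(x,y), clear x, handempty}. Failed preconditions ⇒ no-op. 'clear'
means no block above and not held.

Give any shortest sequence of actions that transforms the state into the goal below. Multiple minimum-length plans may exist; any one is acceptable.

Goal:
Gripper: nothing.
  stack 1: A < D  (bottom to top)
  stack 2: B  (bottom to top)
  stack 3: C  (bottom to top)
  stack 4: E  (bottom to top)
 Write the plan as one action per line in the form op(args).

step 1 (unstack(C, B)): towers=[A/D; B; E] holding=C
step 2 (putdown(C)): towers=[A/D; B; C; E] holding=-
goal check: towers=[A/D; B; C; E] holding=- — reached (length 2, optimal by BFS)

unstack(C, B)
putdown(C)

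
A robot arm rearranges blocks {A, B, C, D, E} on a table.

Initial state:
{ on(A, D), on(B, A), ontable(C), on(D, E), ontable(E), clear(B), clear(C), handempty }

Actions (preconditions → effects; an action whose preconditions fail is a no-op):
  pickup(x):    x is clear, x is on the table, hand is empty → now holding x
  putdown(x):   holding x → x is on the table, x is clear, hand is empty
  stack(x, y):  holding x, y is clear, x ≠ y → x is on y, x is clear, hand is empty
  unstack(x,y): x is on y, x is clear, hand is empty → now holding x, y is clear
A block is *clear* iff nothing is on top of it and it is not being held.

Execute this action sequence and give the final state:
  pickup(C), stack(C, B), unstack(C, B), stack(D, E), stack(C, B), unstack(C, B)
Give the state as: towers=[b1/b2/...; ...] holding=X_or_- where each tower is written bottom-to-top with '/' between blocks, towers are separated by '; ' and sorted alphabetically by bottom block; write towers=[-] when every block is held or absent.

step 1 (pickup(C)): towers=[E/D/A/B] holding=C
step 2 (stack(C, B)): towers=[E/D/A/B/C] holding=-
step 3 (unstack(C, B)): towers=[E/D/A/B] holding=C
step 4 (stack(D, E)) [no-op]: towers=[E/D/A/B] holding=C
step 5 (stack(C, B)): towers=[E/D/A/B/C] holding=-
step 6 (unstack(C, B)): towers=[E/D/A/B] holding=C

towers=[E/D/A/B] holding=C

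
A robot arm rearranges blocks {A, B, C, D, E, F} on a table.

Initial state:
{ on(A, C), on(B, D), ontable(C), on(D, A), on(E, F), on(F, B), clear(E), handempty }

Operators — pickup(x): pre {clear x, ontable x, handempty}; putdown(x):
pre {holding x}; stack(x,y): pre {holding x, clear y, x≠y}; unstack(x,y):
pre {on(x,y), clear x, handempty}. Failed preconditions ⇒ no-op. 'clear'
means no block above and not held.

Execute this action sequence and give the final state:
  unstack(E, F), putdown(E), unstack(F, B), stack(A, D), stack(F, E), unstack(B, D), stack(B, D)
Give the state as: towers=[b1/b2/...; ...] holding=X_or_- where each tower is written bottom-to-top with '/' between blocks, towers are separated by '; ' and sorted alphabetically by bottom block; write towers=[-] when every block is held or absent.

step 1 (unstack(E, F)): towers=[C/A/D/B/F] holding=E
step 2 (putdown(E)): towers=[C/A/D/B/F; E] holding=-
step 3 (unstack(F, B)): towers=[C/A/D/B; E] holding=F
step 4 (stack(A, D)) [no-op]: towers=[C/A/D/B; E] holding=F
step 5 (stack(F, E)): towers=[C/A/D/B; E/F] holding=-
step 6 (unstack(B, D)): towers=[C/A/D; E/F] holding=B
step 7 (stack(B, D)): towers=[C/A/D/B; E/F] holding=-

towers=[C/A/D/B; E/F] holding=-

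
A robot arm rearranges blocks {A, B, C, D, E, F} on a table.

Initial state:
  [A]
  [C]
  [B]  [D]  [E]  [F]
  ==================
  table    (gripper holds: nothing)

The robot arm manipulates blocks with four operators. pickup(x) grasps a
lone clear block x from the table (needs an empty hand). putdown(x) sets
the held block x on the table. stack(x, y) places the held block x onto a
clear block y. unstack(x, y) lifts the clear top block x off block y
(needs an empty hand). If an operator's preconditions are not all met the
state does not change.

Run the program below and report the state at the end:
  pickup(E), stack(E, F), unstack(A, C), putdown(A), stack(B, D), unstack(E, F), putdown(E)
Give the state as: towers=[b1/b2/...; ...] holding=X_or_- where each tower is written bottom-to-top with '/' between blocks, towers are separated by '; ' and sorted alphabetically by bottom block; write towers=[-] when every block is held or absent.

step 1 (pickup(E)): towers=[B/C/A; D; F] holding=E
step 2 (stack(E, F)): towers=[B/C/A; D; F/E] holding=-
step 3 (unstack(A, C)): towers=[B/C; D; F/E] holding=A
step 4 (putdown(A)): towers=[A; B/C; D; F/E] holding=-
step 5 (stack(B, D)) [no-op]: towers=[A; B/C; D; F/E] holding=-
step 6 (unstack(E, F)): towers=[A; B/C; D; F] holding=E
step 7 (putdown(E)): towers=[A; B/C; D; E; F] holding=-

towers=[A; B/C; D; E; F] holding=-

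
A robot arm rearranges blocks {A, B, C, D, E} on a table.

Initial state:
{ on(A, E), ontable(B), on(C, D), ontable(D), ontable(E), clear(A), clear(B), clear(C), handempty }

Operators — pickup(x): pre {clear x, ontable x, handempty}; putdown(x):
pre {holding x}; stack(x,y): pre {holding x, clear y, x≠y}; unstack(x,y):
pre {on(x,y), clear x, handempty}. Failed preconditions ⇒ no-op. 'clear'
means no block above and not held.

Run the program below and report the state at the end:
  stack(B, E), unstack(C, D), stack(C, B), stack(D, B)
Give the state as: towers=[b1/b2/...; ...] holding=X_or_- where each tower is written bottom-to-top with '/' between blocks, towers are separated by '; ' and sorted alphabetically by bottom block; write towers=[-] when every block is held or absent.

towers=[B/C; D; E/A] holding=-

step 1 (stack(B, E)) [no-op]: towers=[B; D/C; E/A] holding=-
step 2 (unstack(C, D)): towers=[B; D; E/A] holding=C
step 3 (stack(C, B)): towers=[B/C; D; E/A] holding=-
step 4 (stack(D, B)) [no-op]: towers=[B/C; D; E/A] holding=-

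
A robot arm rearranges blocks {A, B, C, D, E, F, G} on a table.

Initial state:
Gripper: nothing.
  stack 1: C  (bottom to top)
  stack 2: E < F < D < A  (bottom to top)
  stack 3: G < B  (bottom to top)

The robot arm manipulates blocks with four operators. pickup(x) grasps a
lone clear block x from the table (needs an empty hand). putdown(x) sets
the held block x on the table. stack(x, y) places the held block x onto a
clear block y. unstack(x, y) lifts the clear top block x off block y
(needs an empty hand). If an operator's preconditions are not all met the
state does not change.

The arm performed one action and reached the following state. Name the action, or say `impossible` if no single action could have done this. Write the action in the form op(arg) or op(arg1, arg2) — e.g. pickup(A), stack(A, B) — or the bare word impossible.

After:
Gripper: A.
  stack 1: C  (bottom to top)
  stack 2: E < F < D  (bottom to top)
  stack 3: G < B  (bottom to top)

target: towers=[C; E/F/D; G/B] holding=A
     unstack(B, G) → towers=[C; E/F/D/A; G] holding=B
     unstack(A, D) → towers=[C; E/F/D; G/B] holding=A  ← match
         pickup(C) → towers=[E/F/D/A; G/B] holding=C

unstack(A, D)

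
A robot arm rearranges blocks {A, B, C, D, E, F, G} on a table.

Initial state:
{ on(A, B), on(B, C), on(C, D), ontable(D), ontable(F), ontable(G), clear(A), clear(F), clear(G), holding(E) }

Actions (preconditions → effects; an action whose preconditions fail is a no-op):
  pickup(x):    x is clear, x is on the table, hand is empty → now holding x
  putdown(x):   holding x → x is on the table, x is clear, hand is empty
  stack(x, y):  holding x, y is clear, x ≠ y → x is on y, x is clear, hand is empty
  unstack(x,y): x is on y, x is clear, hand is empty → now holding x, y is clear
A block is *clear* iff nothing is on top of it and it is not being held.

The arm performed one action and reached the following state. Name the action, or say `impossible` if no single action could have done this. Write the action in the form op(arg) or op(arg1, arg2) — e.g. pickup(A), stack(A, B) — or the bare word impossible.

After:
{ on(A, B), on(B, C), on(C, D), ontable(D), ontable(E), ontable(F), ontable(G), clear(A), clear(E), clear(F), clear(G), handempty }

target: towers=[D/C/B/A; E; F; G] holding=-
        putdown(E) → towers=[D/C/B/A; E; F; G] holding=-  ← match
       stack(E, F) → towers=[D/C/B/A; F/E; G] holding=-
       stack(E, G) → towers=[D/C/B/A; F; G/E] holding=-
       stack(E, A) → towers=[D/C/B/A/E; F; G] holding=-

putdown(E)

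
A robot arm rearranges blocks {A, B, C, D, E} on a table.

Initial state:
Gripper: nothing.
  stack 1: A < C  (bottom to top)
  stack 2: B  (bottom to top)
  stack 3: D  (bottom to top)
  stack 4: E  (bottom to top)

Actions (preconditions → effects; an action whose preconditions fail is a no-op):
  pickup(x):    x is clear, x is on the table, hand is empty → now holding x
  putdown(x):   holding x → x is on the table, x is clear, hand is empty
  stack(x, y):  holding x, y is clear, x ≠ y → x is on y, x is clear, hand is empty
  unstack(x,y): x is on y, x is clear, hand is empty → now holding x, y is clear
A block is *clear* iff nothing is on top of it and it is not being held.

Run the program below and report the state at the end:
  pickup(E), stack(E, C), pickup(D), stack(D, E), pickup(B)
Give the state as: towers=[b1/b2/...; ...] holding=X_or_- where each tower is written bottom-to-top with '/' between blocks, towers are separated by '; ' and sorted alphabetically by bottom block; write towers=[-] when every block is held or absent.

step 1 (pickup(E)): towers=[A/C; B; D] holding=E
step 2 (stack(E, C)): towers=[A/C/E; B; D] holding=-
step 3 (pickup(D)): towers=[A/C/E; B] holding=D
step 4 (stack(D, E)): towers=[A/C/E/D; B] holding=-
step 5 (pickup(B)): towers=[A/C/E/D] holding=B

towers=[A/C/E/D] holding=B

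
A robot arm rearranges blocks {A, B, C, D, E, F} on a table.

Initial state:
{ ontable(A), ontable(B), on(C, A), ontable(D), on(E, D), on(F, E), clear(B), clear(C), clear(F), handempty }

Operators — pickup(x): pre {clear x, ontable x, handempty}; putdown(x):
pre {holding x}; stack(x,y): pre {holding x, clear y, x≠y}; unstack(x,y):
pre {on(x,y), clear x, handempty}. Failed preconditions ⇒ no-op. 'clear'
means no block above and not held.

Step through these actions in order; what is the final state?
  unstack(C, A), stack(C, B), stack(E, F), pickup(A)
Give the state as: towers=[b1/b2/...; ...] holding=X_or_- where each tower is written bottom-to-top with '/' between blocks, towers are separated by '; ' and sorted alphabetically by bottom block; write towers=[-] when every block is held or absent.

towers=[B/C; D/E/F] holding=A

step 1 (unstack(C, A)): towers=[A; B; D/E/F] holding=C
step 2 (stack(C, B)): towers=[A; B/C; D/E/F] holding=-
step 3 (stack(E, F)) [no-op]: towers=[A; B/C; D/E/F] holding=-
step 4 (pickup(A)): towers=[B/C; D/E/F] holding=A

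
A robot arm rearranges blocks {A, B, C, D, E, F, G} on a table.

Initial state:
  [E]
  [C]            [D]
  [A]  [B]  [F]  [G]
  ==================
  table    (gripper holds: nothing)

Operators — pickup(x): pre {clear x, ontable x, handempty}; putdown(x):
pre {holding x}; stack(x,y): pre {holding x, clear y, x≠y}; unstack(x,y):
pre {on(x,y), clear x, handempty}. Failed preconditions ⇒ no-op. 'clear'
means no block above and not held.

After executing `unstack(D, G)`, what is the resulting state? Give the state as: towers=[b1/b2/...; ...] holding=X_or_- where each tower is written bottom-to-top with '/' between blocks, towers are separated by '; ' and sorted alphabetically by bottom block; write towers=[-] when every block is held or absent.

before: towers=[A/C/E; B; F; G/D] holding=-
pre[unstack(D, G)]: on(D,G) ok, clear(D) ok, handempty ok
all met → apply unstack(D, G)
after:  towers=[A/C/E; B; F; G] holding=D

towers=[A/C/E; B; F; G] holding=D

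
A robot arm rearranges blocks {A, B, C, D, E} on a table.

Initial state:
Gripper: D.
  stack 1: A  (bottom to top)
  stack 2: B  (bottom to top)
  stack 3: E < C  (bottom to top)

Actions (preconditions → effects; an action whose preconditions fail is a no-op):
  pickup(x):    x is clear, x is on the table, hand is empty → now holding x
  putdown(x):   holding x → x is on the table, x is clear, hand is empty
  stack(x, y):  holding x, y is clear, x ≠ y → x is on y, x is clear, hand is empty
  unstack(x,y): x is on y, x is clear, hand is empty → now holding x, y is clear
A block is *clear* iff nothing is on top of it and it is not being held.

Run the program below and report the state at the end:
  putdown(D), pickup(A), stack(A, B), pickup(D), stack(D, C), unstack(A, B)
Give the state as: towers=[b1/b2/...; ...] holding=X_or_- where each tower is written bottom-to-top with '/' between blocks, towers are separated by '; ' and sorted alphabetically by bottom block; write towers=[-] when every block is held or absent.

step 1 (putdown(D)): towers=[A; B; D; E/C] holding=-
step 2 (pickup(A)): towers=[B; D; E/C] holding=A
step 3 (stack(A, B)): towers=[B/A; D; E/C] holding=-
step 4 (pickup(D)): towers=[B/A; E/C] holding=D
step 5 (stack(D, C)): towers=[B/A; E/C/D] holding=-
step 6 (unstack(A, B)): towers=[B; E/C/D] holding=A

towers=[B; E/C/D] holding=A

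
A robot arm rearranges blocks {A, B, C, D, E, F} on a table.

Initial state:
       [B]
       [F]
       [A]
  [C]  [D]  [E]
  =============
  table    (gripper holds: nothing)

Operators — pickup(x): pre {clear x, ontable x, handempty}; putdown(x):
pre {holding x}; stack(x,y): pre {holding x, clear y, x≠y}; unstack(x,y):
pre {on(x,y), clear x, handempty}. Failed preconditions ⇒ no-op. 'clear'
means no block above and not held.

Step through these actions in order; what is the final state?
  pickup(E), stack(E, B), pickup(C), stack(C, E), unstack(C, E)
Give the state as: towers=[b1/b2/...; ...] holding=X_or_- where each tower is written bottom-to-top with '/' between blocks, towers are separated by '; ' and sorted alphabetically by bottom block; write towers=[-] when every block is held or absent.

towers=[D/A/F/B/E] holding=C

step 1 (pickup(E)): towers=[C; D/A/F/B] holding=E
step 2 (stack(E, B)): towers=[C; D/A/F/B/E] holding=-
step 3 (pickup(C)): towers=[D/A/F/B/E] holding=C
step 4 (stack(C, E)): towers=[D/A/F/B/E/C] holding=-
step 5 (unstack(C, E)): towers=[D/A/F/B/E] holding=C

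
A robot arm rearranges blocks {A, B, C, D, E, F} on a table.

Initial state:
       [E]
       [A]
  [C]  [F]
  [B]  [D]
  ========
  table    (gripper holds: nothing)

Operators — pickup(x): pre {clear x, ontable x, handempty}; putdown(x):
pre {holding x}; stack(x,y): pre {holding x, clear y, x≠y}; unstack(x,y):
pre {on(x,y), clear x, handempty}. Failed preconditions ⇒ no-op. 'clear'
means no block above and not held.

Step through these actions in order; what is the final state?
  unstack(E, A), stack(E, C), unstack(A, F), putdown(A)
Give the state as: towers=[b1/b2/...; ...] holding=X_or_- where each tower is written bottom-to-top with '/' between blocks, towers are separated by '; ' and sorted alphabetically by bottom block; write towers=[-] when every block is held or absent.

towers=[A; B/C/E; D/F] holding=-

step 1 (unstack(E, A)): towers=[B/C; D/F/A] holding=E
step 2 (stack(E, C)): towers=[B/C/E; D/F/A] holding=-
step 3 (unstack(A, F)): towers=[B/C/E; D/F] holding=A
step 4 (putdown(A)): towers=[A; B/C/E; D/F] holding=-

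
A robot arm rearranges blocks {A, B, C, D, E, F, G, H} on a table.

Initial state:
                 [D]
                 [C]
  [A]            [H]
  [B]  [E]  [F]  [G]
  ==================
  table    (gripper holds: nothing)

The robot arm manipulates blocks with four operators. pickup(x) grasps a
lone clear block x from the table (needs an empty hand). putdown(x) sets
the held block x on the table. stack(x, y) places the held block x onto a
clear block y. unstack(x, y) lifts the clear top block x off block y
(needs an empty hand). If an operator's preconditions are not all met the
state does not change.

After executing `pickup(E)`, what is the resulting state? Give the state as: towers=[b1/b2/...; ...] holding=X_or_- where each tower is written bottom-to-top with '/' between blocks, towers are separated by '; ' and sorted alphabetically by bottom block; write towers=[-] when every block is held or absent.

towers=[B/A; F; G/H/C/D] holding=E

before: towers=[B/A; E; F; G/H/C/D] holding=-
pre[pickup(E)]: clear(E) ✓, ontable(E) ✓, handempty ✓
all met → apply pickup(E)
after:  towers=[B/A; F; G/H/C/D] holding=E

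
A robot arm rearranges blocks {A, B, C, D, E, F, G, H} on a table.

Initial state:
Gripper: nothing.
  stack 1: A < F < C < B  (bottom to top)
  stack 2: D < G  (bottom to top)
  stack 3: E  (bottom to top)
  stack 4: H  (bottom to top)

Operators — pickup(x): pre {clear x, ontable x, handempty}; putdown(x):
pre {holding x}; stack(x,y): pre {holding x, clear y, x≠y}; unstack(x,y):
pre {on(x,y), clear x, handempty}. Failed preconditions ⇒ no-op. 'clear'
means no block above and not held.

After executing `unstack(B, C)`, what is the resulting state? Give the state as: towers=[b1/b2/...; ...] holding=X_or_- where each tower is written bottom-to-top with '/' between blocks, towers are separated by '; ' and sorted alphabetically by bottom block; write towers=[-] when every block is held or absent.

before: towers=[A/F/C/B; D/G; E; H] holding=-
pre[unstack(B, C)]: on(B,C) ok, clear(B) ok, handempty ok
all met → apply unstack(B, C)
after:  towers=[A/F/C; D/G; E; H] holding=B

towers=[A/F/C; D/G; E; H] holding=B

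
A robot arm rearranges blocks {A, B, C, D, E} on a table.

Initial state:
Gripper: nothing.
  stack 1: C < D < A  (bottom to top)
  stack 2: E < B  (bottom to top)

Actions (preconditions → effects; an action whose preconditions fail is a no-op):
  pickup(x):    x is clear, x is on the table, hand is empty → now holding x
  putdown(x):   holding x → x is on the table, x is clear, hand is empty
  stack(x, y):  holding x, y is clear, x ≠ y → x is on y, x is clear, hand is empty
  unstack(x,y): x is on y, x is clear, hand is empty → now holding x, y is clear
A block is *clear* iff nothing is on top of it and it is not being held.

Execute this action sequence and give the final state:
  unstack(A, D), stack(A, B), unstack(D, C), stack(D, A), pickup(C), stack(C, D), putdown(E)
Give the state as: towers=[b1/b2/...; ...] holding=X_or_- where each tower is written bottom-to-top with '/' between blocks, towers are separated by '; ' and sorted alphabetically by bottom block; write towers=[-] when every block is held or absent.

step 1 (unstack(A, D)): towers=[C/D; E/B] holding=A
step 2 (stack(A, B)): towers=[C/D; E/B/A] holding=-
step 3 (unstack(D, C)): towers=[C; E/B/A] holding=D
step 4 (stack(D, A)): towers=[C; E/B/A/D] holding=-
step 5 (pickup(C)): towers=[E/B/A/D] holding=C
step 6 (stack(C, D)): towers=[E/B/A/D/C] holding=-
step 7 (putdown(E)) [no-op]: towers=[E/B/A/D/C] holding=-

towers=[E/B/A/D/C] holding=-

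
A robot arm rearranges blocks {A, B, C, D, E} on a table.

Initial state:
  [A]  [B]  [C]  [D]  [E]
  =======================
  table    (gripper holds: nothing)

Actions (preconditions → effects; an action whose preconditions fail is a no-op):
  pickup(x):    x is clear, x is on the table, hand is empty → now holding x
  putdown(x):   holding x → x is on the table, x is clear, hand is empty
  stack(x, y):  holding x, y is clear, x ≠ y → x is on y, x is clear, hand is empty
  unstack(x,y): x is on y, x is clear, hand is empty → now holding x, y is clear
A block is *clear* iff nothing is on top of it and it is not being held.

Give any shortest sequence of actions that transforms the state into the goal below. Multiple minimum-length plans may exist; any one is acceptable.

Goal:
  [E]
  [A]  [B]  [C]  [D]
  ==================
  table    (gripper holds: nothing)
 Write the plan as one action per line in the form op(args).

step 1 (pickup(E)): towers=[A; B; C; D] holding=E
step 2 (stack(E, A)): towers=[A/E; B; C; D] holding=-
goal check: towers=[A/E; B; C; D] holding=- — reached (length 2, optimal by BFS)

pickup(E)
stack(E, A)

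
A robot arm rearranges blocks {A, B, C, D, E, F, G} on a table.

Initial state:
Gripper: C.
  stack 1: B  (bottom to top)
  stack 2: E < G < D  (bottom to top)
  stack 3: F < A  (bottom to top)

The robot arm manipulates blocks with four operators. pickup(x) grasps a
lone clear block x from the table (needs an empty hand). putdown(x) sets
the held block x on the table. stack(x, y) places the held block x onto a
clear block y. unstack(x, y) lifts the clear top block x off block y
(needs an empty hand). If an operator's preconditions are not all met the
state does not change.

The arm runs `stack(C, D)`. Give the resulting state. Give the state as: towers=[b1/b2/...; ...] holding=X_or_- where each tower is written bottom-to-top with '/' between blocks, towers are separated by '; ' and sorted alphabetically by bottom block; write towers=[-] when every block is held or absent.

towers=[B; E/G/D/C; F/A] holding=-

before: towers=[B; E/G/D; F/A] holding=C
pre[stack(C, D)]: holding(C) ok, clear(D) ok, C≠D ok
all met → apply stack(C, D)
after:  towers=[B; E/G/D/C; F/A] holding=-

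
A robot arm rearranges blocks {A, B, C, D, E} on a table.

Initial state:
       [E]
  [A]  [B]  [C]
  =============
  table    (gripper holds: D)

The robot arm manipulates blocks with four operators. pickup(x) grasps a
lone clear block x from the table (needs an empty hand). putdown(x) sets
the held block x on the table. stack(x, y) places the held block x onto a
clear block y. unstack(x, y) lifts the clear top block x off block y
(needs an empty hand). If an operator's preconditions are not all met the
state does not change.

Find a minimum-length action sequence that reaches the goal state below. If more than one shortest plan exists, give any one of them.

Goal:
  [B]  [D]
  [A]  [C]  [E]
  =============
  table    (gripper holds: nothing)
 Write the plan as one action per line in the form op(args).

step 1 (stack(D, C)): towers=[A; B/E; C/D] holding=-
step 2 (unstack(E, B)): towers=[A; B; C/D] holding=E
step 3 (putdown(E)): towers=[A; B; C/D; E] holding=-
step 4 (pickup(B)): towers=[A; C/D; E] holding=B
step 5 (stack(B, A)): towers=[A/B; C/D; E] holding=-
goal check: towers=[A/B; C/D; E] holding=- — reached (length 5, optimal by BFS)

stack(D, C)
unstack(E, B)
putdown(E)
pickup(B)
stack(B, A)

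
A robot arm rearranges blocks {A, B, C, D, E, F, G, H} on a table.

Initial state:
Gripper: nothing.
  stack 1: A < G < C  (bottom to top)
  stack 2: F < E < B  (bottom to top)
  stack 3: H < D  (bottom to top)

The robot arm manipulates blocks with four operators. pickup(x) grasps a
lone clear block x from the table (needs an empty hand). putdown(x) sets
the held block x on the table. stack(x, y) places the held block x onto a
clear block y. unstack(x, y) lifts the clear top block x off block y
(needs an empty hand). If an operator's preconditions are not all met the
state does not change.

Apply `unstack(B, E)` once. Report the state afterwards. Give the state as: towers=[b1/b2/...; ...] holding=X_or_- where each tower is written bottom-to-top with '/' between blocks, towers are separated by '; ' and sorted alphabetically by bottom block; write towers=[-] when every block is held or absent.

before: towers=[A/G/C; F/E/B; H/D] holding=-
pre[unstack(B, E)]: on(B,E) yes, clear(B) yes, handempty yes
all met → apply unstack(B, E)
after:  towers=[A/G/C; F/E; H/D] holding=B

towers=[A/G/C; F/E; H/D] holding=B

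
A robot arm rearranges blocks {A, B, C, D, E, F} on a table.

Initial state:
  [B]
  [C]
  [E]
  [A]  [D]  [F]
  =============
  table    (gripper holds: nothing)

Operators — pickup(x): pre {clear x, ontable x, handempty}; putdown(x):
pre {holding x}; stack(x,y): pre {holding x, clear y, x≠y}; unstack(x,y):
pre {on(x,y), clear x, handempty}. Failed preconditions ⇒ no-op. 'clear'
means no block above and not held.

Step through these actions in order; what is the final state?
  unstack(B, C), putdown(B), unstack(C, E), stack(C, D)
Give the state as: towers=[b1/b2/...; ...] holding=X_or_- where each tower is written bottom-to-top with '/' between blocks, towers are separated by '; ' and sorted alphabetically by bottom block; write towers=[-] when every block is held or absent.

towers=[A/E; B; D/C; F] holding=-

step 1 (unstack(B, C)): towers=[A/E/C; D; F] holding=B
step 2 (putdown(B)): towers=[A/E/C; B; D; F] holding=-
step 3 (unstack(C, E)): towers=[A/E; B; D; F] holding=C
step 4 (stack(C, D)): towers=[A/E; B; D/C; F] holding=-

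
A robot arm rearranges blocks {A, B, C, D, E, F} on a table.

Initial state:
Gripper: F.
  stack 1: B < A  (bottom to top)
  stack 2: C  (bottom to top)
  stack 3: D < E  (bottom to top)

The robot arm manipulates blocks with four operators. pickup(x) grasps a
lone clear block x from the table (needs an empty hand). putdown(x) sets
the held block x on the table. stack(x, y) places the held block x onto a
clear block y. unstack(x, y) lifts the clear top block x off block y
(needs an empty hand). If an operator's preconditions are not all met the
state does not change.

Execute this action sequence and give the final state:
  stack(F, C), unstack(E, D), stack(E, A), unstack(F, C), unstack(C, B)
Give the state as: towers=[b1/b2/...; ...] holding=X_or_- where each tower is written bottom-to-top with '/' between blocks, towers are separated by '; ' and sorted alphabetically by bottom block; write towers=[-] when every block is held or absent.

step 1 (stack(F, C)): towers=[B/A; C/F; D/E] holding=-
step 2 (unstack(E, D)): towers=[B/A; C/F; D] holding=E
step 3 (stack(E, A)): towers=[B/A/E; C/F; D] holding=-
step 4 (unstack(F, C)): towers=[B/A/E; C; D] holding=F
step 5 (unstack(C, B)) [no-op]: towers=[B/A/E; C; D] holding=F

towers=[B/A/E; C; D] holding=F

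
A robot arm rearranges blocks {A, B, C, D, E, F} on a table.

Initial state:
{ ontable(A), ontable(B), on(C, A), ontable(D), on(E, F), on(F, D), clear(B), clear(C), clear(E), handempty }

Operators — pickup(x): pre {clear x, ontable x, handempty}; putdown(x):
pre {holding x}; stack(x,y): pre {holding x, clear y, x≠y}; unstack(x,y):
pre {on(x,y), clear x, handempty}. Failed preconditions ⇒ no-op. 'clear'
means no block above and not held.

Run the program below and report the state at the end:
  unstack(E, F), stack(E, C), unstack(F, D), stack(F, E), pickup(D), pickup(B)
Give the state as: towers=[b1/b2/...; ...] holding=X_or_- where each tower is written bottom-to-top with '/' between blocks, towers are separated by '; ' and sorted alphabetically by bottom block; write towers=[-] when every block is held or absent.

towers=[A/C/E/F; B] holding=D

step 1 (unstack(E, F)): towers=[A/C; B; D/F] holding=E
step 2 (stack(E, C)): towers=[A/C/E; B; D/F] holding=-
step 3 (unstack(F, D)): towers=[A/C/E; B; D] holding=F
step 4 (stack(F, E)): towers=[A/C/E/F; B; D] holding=-
step 5 (pickup(D)): towers=[A/C/E/F; B] holding=D
step 6 (pickup(B)) [no-op]: towers=[A/C/E/F; B] holding=D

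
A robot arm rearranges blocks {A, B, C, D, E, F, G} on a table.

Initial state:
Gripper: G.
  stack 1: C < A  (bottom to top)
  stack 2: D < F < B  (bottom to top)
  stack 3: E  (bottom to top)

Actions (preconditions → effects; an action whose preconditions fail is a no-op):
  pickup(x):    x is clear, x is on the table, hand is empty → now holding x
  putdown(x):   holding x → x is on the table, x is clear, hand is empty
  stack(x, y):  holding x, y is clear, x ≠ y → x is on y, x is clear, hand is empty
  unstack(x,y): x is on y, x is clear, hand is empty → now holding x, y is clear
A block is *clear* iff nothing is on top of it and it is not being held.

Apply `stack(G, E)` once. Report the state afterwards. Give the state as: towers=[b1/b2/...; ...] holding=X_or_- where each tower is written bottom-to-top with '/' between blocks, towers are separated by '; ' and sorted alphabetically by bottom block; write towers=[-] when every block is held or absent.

before: towers=[C/A; D/F/B; E] holding=G
pre[stack(G, E)]: holding(G) ✓, clear(E) ✓, G≠E ✓
all met → apply stack(G, E)
after:  towers=[C/A; D/F/B; E/G] holding=-

towers=[C/A; D/F/B; E/G] holding=-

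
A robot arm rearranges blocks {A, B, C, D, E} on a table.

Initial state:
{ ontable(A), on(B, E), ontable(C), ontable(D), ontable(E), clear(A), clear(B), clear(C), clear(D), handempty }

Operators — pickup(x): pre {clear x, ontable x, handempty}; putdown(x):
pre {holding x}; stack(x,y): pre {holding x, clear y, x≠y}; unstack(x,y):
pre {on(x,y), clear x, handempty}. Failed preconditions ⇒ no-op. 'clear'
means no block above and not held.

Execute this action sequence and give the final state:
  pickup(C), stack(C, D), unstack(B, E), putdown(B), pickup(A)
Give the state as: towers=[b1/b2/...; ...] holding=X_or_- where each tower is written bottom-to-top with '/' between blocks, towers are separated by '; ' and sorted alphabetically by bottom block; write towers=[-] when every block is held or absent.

step 1 (pickup(C)): towers=[A; D; E/B] holding=C
step 2 (stack(C, D)): towers=[A; D/C; E/B] holding=-
step 3 (unstack(B, E)): towers=[A; D/C; E] holding=B
step 4 (putdown(B)): towers=[A; B; D/C; E] holding=-
step 5 (pickup(A)): towers=[B; D/C; E] holding=A

towers=[B; D/C; E] holding=A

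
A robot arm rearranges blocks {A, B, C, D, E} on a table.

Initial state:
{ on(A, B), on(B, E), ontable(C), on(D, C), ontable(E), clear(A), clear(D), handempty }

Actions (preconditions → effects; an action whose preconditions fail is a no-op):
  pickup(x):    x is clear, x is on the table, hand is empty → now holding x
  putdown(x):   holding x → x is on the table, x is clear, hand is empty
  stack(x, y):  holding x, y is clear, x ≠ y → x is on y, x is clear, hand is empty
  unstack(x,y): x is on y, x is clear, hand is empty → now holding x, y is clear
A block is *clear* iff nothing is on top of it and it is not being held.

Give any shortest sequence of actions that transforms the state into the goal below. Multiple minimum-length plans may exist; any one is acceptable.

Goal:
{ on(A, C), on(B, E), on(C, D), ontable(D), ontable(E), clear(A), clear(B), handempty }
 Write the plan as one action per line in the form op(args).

unstack(D, C)
putdown(D)
pickup(C)
stack(C, D)
unstack(A, B)
stack(A, C)

step 1 (unstack(D, C)): towers=[C; E/B/A] holding=D
step 2 (putdown(D)): towers=[C; D; E/B/A] holding=-
step 3 (pickup(C)): towers=[D; E/B/A] holding=C
step 4 (stack(C, D)): towers=[D/C; E/B/A] holding=-
step 5 (unstack(A, B)): towers=[D/C; E/B] holding=A
step 6 (stack(A, C)): towers=[D/C/A; E/B] holding=-
goal check: towers=[D/C/A; E/B] holding=- — reached (length 6, optimal by BFS)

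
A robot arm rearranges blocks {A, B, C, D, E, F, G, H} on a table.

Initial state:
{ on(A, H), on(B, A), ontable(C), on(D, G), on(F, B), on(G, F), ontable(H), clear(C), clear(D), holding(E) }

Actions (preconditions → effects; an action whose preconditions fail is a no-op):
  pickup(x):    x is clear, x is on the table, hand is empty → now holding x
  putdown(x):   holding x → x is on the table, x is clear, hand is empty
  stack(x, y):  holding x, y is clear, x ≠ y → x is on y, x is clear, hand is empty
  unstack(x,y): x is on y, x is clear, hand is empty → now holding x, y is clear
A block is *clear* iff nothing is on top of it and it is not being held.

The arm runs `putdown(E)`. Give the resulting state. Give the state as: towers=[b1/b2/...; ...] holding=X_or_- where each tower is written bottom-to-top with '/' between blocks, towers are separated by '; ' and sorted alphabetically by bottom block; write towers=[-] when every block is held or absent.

before: towers=[C; H/A/B/F/G/D] holding=E
pre[putdown(E)]: holding(E) ok
all met → apply putdown(E)
after:  towers=[C; E; H/A/B/F/G/D] holding=-

towers=[C; E; H/A/B/F/G/D] holding=-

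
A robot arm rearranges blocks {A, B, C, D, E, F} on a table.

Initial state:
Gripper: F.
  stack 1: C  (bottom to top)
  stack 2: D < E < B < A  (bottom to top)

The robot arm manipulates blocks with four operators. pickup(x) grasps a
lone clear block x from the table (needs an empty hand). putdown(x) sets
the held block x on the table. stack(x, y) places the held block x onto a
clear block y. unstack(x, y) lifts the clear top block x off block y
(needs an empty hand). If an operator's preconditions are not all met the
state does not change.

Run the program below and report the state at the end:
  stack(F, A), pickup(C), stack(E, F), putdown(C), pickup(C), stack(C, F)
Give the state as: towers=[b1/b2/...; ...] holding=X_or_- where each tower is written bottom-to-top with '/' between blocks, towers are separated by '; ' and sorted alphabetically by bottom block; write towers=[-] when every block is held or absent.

step 1 (stack(F, A)): towers=[C; D/E/B/A/F] holding=-
step 2 (pickup(C)): towers=[D/E/B/A/F] holding=C
step 3 (stack(E, F)) [no-op]: towers=[D/E/B/A/F] holding=C
step 4 (putdown(C)): towers=[C; D/E/B/A/F] holding=-
step 5 (pickup(C)): towers=[D/E/B/A/F] holding=C
step 6 (stack(C, F)): towers=[D/E/B/A/F/C] holding=-

towers=[D/E/B/A/F/C] holding=-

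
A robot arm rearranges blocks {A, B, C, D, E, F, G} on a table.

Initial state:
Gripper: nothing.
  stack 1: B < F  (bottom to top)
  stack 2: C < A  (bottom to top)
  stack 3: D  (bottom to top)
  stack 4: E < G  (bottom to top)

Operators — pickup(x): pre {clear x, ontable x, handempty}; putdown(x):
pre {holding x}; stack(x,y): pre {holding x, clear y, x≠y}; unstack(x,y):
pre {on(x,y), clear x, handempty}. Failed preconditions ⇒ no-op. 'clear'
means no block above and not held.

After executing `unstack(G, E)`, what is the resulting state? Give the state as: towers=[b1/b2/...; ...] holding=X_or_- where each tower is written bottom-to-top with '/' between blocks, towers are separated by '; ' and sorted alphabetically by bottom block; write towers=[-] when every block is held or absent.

before: towers=[B/F; C/A; D; E/G] holding=-
pre[unstack(G, E)]: on(G,E) yes, clear(G) yes, handempty yes
all met → apply unstack(G, E)
after:  towers=[B/F; C/A; D; E] holding=G

towers=[B/F; C/A; D; E] holding=G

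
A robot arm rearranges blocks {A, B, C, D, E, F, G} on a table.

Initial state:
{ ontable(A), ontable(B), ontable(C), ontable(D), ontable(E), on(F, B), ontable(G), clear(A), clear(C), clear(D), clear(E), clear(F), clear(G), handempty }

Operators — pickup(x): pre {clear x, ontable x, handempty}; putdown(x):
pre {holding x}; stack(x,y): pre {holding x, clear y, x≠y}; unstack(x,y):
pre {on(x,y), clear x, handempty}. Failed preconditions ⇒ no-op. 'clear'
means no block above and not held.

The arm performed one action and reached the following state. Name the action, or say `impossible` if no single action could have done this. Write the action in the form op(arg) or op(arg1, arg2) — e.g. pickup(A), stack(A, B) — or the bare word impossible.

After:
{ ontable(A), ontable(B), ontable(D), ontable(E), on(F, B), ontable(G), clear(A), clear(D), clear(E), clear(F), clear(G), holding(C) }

pickup(C)

target: towers=[A; B/F; D; E; G] holding=C
     unstack(F, B) → towers=[A; B; C; D; E; G] holding=F
         pickup(G) → towers=[A; B/F; C; D; E] holding=G
         pickup(D) → towers=[A; B/F; C; E; G] holding=D
         pickup(A) → towers=[B/F; C; D; E; G] holding=A
         pickup(E) → towers=[A; B/F; C; D; G] holding=E
         pickup(C) → towers=[A; B/F; D; E; G] holding=C  ← match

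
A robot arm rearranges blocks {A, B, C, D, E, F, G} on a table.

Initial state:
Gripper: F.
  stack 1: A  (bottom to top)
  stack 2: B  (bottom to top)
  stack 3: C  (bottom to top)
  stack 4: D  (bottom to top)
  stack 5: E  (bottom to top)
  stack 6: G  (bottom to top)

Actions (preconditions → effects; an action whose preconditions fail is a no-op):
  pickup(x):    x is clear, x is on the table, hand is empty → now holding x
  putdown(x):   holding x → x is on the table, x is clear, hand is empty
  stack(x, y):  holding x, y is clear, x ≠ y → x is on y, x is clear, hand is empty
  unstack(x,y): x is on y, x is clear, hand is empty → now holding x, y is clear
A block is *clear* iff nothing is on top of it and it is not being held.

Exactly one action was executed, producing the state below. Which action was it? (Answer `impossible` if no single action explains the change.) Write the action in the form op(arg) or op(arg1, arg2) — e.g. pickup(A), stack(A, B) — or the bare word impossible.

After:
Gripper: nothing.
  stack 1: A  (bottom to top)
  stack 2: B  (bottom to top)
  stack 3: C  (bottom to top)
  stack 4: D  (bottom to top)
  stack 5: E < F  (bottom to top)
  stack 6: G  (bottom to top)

stack(F, E)

target: towers=[A; B; C; D; E/F; G] holding=-
        putdown(F) → towers=[A; B; C; D; E; F; G] holding=-
       stack(F, B) → towers=[A; B/F; C; D; E; G] holding=-
       stack(F, G) → towers=[A; B; C; D; E; G/F] holding=-
       stack(F, D) → towers=[A; B; C; D/F; E; G] holding=-
       stack(F, A) → towers=[A/F; B; C; D; E; G] holding=-
       stack(F, E) → towers=[A; B; C; D; E/F; G] holding=-  ← match
       stack(F, C) → towers=[A; B; C/F; D; E; G] holding=-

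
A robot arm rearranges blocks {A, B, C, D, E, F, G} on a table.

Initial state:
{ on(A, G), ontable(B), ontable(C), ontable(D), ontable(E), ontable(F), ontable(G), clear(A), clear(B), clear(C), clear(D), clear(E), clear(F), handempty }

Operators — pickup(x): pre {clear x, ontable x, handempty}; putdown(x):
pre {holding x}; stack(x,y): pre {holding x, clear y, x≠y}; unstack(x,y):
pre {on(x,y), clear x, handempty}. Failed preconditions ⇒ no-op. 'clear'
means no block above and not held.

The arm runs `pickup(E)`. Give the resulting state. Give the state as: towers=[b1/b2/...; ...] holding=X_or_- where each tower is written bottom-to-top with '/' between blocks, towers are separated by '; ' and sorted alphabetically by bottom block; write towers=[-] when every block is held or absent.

towers=[B; C; D; F; G/A] holding=E

before: towers=[B; C; D; E; F; G/A] holding=-
pre[pickup(E)]: clear(E) ✓, ontable(E) ✓, handempty ✓
all met → apply pickup(E)
after:  towers=[B; C; D; F; G/A] holding=E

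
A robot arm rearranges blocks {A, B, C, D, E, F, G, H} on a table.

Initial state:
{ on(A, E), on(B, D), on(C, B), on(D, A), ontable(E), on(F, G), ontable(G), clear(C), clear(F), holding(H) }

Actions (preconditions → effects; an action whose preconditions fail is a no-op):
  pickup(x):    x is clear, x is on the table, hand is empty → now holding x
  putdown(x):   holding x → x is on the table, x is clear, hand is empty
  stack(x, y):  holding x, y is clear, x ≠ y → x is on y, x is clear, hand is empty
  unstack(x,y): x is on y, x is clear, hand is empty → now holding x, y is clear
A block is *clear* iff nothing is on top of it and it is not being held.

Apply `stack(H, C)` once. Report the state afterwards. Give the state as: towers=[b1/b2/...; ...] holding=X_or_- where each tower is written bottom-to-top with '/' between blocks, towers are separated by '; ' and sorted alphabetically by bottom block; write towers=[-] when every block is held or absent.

before: towers=[E/A/D/B/C; G/F] holding=H
pre[stack(H, C)]: holding(H) ok, clear(C) ok, H≠C ok
all met → apply stack(H, C)
after:  towers=[E/A/D/B/C/H; G/F] holding=-

towers=[E/A/D/B/C/H; G/F] holding=-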